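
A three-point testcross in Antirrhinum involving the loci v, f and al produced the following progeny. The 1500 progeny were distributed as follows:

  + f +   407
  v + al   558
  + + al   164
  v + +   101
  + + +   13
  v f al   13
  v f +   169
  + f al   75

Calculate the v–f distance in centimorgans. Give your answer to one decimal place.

23.9 centimorgans

The two most frequent reciprocal classes, + f + and v + al, are the parental types, so the F1 was + f + / v + al.
The two rarest classes, + + + and v f al, are the double crossovers. Comparing them with the parentals, only the f allele has switched, so f is the middle locus and the order is v – f – al.
Crossovers in the v–f interval produce the single-crossover classes v f + and + + al (169 + 164 = 333) plus the double crossovers (26).
RF(v–f) = (333 + 26) / 1500 = 359/1500 = 0.2393 → 23.9 centimorgans.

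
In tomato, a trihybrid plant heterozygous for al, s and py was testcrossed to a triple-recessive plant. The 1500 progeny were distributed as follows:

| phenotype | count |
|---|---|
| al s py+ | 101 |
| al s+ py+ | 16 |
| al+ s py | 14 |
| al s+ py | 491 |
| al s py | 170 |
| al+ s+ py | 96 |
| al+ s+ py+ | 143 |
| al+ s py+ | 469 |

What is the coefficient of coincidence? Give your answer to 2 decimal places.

The two most frequent reciprocal classes, al+ s py+ and al s+ py, are the parental types, so the F1 was al+ s py+ / al s+ py.
The two rarest classes, al+ s py and al s+ py+, are the double crossovers. Comparing them with the parentals, only the py allele has switched, so py is the middle locus and the order is al – py – s.
al–py: (197 + 30)/1500 = 0.1513; py–s: (313 + 30)/1500 = 0.2287.
Expected DCO frequency = 0.1513 × 0.2287 ≈ 0.03460; observed = 30/1500 ≈ 0.02000.
Coefficient of coincidence = 0.02000/0.03460 ≈ 0.58.

0.58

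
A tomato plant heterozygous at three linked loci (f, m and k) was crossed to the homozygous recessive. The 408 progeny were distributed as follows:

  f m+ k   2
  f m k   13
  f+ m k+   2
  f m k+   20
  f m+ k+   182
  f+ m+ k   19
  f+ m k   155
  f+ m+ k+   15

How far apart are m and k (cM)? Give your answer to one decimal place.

10.5 cM

The two most frequent reciprocal classes, f m+ k+ and f+ m k, are the parental types, so the F1 was f m+ k+ / f+ m k.
The two rarest classes, f m+ k and f+ m k+, are the double crossovers. Comparing them with the parentals, only the k allele has switched, so k is the middle locus and the order is f – k – m.
Crossovers in the k–m interval produce the single-crossover classes f m k+ and f+ m+ k (20 + 19 = 39) plus the double crossovers (4).
RF(k–m) = (39 + 4) / 408 = 43/408 = 0.1054 → 10.5 cM.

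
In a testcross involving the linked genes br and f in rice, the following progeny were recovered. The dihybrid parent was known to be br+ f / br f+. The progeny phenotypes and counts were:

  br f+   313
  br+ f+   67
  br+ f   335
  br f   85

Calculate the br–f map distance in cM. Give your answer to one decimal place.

The recombinant classes are br+ f+ and br f: 67 + 85 = 152.
Recombination frequency = 152/800 = 0.1900 ≈ 19.0%, i.e. 19.0 cM.

19.0 cM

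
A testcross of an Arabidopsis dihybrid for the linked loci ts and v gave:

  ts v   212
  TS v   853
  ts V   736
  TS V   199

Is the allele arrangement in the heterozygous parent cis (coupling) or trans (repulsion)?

trans

The two most frequent classes are TS v (853) and ts V (736); these are the parental (non-recombinant) types.
So the F1 carried TS v on one chromosome and ts V on the other — the recessive alleles are on opposite chromosomes (trans / repulsion).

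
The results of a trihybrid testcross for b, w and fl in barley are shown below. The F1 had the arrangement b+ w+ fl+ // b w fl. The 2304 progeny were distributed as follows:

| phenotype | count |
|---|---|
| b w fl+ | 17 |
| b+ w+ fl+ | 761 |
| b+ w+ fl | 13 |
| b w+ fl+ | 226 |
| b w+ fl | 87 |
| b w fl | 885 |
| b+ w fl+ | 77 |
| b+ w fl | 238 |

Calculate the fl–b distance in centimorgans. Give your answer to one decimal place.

The two rarest classes, b+ w+ fl and b w fl+, are the double crossovers. Comparing them with the parentals, only the fl allele has switched, so fl is the middle locus and the order is w – fl – b.
Crossovers in the fl–b interval produce the single-crossover classes b w+ fl+ and b+ w fl (226 + 238 = 464) plus the double crossovers (30).
RF(fl–b) = (464 + 30) / 2304 = 494/2304 = 0.2144 → 21.4 centimorgans.

21.4 centimorgans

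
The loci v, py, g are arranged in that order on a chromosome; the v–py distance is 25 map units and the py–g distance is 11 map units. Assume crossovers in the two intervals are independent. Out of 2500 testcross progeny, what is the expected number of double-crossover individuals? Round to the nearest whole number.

69

Map distances give recombination frequencies of 0.250 and 0.110 for the two intervals.
With no interference, expected double-crossover frequency = 0.250 × 0.110 = 0.02750.
Expected number = 0.02750 × 2500 = 68.75 ≈ 69.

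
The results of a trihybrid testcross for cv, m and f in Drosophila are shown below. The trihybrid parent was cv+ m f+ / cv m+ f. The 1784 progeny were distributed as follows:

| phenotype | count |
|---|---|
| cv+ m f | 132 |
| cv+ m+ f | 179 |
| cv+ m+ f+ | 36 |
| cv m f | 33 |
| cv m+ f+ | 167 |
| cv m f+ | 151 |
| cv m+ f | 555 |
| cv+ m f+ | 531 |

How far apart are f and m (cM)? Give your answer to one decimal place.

20.6 cM

The two rarest classes, cv+ m+ f+ and cv m f, are the double crossovers. Comparing them with the parentals, only the m allele has switched, so m is the middle locus and the order is cv – m – f.
Crossovers in the m–f interval produce the single-crossover classes cv+ m f and cv m+ f+ (132 + 167 = 299) plus the double crossovers (69).
RF(m–f) = (299 + 69) / 1784 = 368/1784 = 0.2063 → 20.6 cM.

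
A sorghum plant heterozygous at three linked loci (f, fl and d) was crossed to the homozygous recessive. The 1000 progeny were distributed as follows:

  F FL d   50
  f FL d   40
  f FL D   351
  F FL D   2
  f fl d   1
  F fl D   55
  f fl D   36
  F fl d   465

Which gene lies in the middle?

f

The two most frequent reciprocal classes, f FL D and F fl d, are the parental types, so the F1 was f FL D / F fl d.
The two rarest classes, F FL D and f fl d, are the double crossovers. Comparing them with the parentals, only the f allele has switched, so f is the middle locus and the order is fl – f – d.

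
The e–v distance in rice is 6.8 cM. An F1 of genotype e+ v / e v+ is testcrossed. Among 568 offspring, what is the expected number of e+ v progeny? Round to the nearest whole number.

265

A map distance of 6.8 cM corresponds to a recombination frequency of 0.068.
The F1 is e+ v / e v+, so e+ v is a parental gamete class with expected frequency (1 − r)/2 = 0.932/2 = 0.4660.
Expected number = 0.4660 × 568 = 264.69 ≈ 265.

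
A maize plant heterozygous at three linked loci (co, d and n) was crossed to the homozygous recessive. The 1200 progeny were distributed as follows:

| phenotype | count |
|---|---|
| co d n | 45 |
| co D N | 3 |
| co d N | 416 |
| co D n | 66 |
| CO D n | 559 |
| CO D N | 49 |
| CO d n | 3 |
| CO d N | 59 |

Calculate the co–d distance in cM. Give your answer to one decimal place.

The two most frequent reciprocal classes, CO D n and co d N, are the parental types, so the F1 was CO D n / co d N.
The two rarest classes, CO d n and co D N, are the double crossovers. Comparing them with the parentals, only the d allele has switched, so d is the middle locus and the order is co – d – n.
Crossovers in the co–d interval produce the single-crossover classes co D n and CO d N (66 + 59 = 125) plus the double crossovers (6).
RF(co–d) = (125 + 6) / 1200 = 131/1200 = 0.1092 → 10.9 cM.

10.9 cM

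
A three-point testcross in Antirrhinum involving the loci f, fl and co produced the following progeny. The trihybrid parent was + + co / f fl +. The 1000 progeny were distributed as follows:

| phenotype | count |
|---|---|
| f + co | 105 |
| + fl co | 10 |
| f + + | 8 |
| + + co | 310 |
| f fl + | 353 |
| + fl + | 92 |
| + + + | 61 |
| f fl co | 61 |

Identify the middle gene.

The two rarest classes, + fl co and f + +, are the double crossovers. Comparing them with the parentals, only the fl allele has switched, so fl is the middle locus and the order is co – fl – f.

fl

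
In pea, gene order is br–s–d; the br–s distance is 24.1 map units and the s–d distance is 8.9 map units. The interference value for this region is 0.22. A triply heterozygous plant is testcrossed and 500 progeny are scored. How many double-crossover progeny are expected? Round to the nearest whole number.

Map distances give recombination frequencies of 0.241 and 0.089 for the two intervals.
With interference 0.22 (so coincidence = 0.78), expected double-crossover frequency = 0.241 × 0.089 × 0.78 = 0.01673.
Expected number = 0.01673 × 500 = 8.37 ≈ 8.

8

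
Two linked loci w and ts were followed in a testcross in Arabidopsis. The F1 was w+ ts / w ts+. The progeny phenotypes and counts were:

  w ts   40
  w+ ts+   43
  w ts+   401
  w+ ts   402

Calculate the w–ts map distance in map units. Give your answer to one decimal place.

The recombinant classes are w+ ts+ and w ts: 43 + 40 = 83.
Recombination frequency = 83/886 = 0.0937 ≈ 9.4%, i.e. 9.4 map units.

9.4 map units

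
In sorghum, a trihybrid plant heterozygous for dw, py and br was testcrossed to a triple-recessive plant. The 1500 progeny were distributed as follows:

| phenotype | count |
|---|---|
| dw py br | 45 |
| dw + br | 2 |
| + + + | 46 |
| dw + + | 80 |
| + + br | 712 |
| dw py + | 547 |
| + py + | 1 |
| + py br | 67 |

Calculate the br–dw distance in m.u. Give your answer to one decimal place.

The two most frequent reciprocal classes, dw py + and + + br, are the parental types, so the F1 was dw py + / + + br.
The two rarest classes, + py + and dw + br, are the double crossovers. Comparing them with the parentals, only the dw allele has switched, so dw is the middle locus and the order is br – dw – py.
Crossovers in the br–dw interval produce the single-crossover classes dw py br and + + + (45 + 46 = 91) plus the double crossovers (3).
RF(br–dw) = (91 + 3) / 1500 = 94/1500 = 0.0627 → 6.3 m.u.

6.3 m.u.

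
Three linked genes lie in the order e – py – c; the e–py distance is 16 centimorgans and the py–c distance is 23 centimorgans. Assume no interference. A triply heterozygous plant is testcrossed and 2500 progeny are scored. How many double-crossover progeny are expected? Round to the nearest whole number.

92

Map distances give recombination frequencies of 0.160 and 0.230 for the two intervals.
With no interference, expected double-crossover frequency = 0.160 × 0.230 = 0.03680.
Expected number = 0.03680 × 2500 = 92.00 ≈ 92.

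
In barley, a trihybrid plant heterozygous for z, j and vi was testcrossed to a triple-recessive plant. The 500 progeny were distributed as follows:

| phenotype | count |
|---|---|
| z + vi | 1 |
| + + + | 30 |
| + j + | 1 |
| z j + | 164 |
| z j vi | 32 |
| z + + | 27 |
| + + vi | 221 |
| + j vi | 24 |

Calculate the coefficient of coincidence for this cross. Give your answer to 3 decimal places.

The two most frequent reciprocal classes, z j + and + + vi, are the parental types, so the F1 was z j + / + + vi.
The two rarest classes, + j + and z + vi, are the double crossovers. Comparing them with the parentals, only the z allele has switched, so z is the middle locus and the order is j – z – vi.
j–z: (51 + 2)/500 = 0.1060; z–vi: (62 + 2)/500 = 0.1280.
Expected DCO frequency = 0.1060 × 0.1280 ≈ 0.01357; observed = 2/500 ≈ 0.00400.
Coefficient of coincidence = 0.00400/0.01357 ≈ 0.295.

0.295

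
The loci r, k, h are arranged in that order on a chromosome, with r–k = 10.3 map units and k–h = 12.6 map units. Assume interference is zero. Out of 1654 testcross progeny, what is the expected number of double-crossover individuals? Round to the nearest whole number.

Map distances give recombination frequencies of 0.103 and 0.126 for the two intervals.
With no interference, expected double-crossover frequency = 0.103 × 0.126 = 0.01298.
Expected number = 0.01298 × 1654 = 21.47 ≈ 21.

21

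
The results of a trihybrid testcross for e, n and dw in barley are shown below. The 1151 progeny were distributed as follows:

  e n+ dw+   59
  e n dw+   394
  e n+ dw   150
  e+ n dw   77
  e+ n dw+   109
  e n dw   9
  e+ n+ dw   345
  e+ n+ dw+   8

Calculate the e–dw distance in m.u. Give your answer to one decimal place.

The two most frequent reciprocal classes, e+ n+ dw and e n dw+, are the parental types, so the F1 was e+ n+ dw / e n dw+.
The two rarest classes, e+ n+ dw+ and e n dw, are the double crossovers. Comparing them with the parentals, only the dw allele has switched, so dw is the middle locus and the order is e – dw – n.
Crossovers in the e–dw interval produce the single-crossover classes e n+ dw and e+ n dw+ (150 + 109 = 259) plus the double crossovers (17).
RF(e–dw) = (259 + 17) / 1151 = 276/1151 = 0.2398 → 24.0 m.u.

24.0 m.u.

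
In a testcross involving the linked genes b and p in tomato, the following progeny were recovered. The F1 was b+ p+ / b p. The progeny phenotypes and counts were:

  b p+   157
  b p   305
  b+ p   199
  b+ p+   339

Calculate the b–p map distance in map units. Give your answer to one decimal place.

35.6 map units

The recombinant classes are b+ p and b p+: 199 + 157 = 356.
Recombination frequency = 356/1000 = 0.3560 ≈ 35.6%, i.e. 35.6 map units.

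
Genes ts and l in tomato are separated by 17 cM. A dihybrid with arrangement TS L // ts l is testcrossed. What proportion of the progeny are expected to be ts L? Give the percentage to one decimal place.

8.5%

A map distance of 17 cM corresponds to a recombination frequency of 0.170.
The F1 is TS L / ts l, so ts L is a recombinant gamete class with expected frequency r/2 = 0.170/2 = 0.0850.
That is 0.0850 = 8.5% of the progeny.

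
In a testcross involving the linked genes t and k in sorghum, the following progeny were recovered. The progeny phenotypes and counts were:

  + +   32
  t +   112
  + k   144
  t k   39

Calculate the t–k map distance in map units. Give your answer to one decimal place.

The two most frequent classes, + k (144) and t + (112), are the parental types, so the F1 was + k / t +.
The recombinant classes are + + and t k: 32 + 39 = 71.
Recombination frequency = 71/327 = 0.2171 ≈ 21.7%, i.e. 21.7 map units.

21.7 map units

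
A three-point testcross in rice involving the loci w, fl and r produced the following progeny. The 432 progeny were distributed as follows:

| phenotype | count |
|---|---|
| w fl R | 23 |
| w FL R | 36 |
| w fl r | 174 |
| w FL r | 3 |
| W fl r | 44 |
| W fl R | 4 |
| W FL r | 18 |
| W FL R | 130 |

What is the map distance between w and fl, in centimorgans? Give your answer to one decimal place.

The two most frequent reciprocal classes, W FL R and w fl r, are the parental types, so the F1 was W FL R / w fl r.
The two rarest classes, W fl R and w FL r, are the double crossovers. Comparing them with the parentals, only the fl allele has switched, so fl is the middle locus and the order is w – fl – r.
Crossovers in the w–fl interval produce the single-crossover classes w FL R and W fl r (36 + 44 = 80) plus the double crossovers (7).
RF(w–fl) = (80 + 7) / 432 = 87/432 = 0.2014 → 20.1 centimorgans.

20.1 centimorgans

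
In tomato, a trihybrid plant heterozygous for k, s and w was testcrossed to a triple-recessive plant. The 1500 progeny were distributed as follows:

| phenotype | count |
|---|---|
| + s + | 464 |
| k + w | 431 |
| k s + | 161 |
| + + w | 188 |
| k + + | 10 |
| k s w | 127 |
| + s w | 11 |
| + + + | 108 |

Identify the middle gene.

The two most frequent reciprocal classes, k + w and + s +, are the parental types, so the F1 was k + w / + s +.
The two rarest classes, k + + and + s w, are the double crossovers. Comparing them with the parentals, only the w allele has switched, so w is the middle locus and the order is s – w – k.

w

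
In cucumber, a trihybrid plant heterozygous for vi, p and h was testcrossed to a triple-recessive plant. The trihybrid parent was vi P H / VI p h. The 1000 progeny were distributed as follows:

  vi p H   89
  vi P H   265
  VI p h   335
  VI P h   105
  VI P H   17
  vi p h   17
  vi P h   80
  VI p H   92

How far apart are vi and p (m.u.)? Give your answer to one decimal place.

22.8 m.u.

The two rarest classes, VI P H and vi p h, are the double crossovers. Comparing them with the parentals, only the vi allele has switched, so vi is the middle locus and the order is h – vi – p.
Crossovers in the vi–p interval produce the single-crossover classes vi p H and VI P h (89 + 105 = 194) plus the double crossovers (34).
RF(vi–p) = (194 + 34) / 1000 = 228/1000 = 0.2280 → 22.8 m.u.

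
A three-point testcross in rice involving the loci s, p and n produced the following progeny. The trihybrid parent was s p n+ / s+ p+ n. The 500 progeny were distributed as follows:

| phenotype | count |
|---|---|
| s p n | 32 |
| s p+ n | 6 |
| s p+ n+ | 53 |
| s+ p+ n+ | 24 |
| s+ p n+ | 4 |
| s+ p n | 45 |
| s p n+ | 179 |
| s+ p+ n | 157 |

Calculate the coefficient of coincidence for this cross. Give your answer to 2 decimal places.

The two rarest classes, s+ p n+ and s p+ n, are the double crossovers. Comparing them with the parentals, only the s allele has switched, so s is the middle locus and the order is n – s – p.
n–s: (56 + 10)/500 = 0.1320; s–p: (98 + 10)/500 = 0.2160.
Expected DCO frequency = 0.1320 × 0.2160 ≈ 0.02851; observed = 10/500 ≈ 0.02000.
Coefficient of coincidence = 0.02000/0.02851 ≈ 0.70.

0.70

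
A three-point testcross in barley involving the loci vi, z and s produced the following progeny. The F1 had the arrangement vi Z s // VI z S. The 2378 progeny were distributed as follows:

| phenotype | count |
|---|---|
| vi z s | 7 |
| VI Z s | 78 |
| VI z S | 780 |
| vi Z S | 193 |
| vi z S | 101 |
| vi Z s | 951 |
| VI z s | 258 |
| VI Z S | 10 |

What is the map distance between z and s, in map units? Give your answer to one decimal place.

19.7 map units

The two rarest classes, vi z s and VI Z S, are the double crossovers. Comparing them with the parentals, only the z allele has switched, so z is the middle locus and the order is vi – z – s.
Crossovers in the z–s interval produce the single-crossover classes vi Z S and VI z s (193 + 258 = 451) plus the double crossovers (17).
RF(z–s) = (451 + 17) / 2378 = 468/2378 = 0.1968 → 19.7 map units.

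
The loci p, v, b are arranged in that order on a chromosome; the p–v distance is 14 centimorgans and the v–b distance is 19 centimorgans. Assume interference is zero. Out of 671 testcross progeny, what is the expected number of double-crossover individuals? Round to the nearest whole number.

18

Map distances give recombination frequencies of 0.140 and 0.190 for the two intervals.
With no interference, expected double-crossover frequency = 0.140 × 0.190 = 0.02660.
Expected number = 0.02660 × 671 = 17.85 ≈ 18.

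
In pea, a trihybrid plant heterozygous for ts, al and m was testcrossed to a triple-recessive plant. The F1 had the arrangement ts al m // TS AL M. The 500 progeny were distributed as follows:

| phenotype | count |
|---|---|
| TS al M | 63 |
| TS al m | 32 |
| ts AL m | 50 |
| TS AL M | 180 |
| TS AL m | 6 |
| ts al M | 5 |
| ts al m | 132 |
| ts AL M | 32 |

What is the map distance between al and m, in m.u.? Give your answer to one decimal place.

24.8 m.u.

The two rarest classes, ts al M and TS AL m, are the double crossovers. Comparing them with the parentals, only the m allele has switched, so m is the middle locus and the order is al – m – ts.
Crossovers in the al–m interval produce the single-crossover classes ts AL m and TS al M (50 + 63 = 113) plus the double crossovers (11).
RF(al–m) = (113 + 11) / 500 = 124/500 = 0.2480 → 24.8 m.u.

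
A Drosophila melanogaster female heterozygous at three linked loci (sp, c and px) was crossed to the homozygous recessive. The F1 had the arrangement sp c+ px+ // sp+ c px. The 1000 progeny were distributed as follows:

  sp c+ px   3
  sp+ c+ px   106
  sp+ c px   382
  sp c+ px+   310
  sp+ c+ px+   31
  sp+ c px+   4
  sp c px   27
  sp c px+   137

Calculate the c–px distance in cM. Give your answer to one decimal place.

25.0 cM

The two rarest classes, sp c+ px and sp+ c px+, are the double crossovers. Comparing them with the parentals, only the px allele has switched, so px is the middle locus and the order is c – px – sp.
Crossovers in the c–px interval produce the single-crossover classes sp c px+ and sp+ c+ px (137 + 106 = 243) plus the double crossovers (7).
RF(c–px) = (243 + 7) / 1000 = 250/1000 = 0.2500 → 25.0 cM.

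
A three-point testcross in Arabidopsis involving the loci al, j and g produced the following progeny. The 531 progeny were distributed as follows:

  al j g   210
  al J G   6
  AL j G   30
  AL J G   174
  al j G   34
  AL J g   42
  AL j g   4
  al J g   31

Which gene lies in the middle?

al

The two most frequent reciprocal classes, AL J G and al j g, are the parental types, so the F1 was AL J G / al j g.
The two rarest classes, al J G and AL j g, are the double crossovers. Comparing them with the parentals, only the al allele has switched, so al is the middle locus and the order is g – al – j.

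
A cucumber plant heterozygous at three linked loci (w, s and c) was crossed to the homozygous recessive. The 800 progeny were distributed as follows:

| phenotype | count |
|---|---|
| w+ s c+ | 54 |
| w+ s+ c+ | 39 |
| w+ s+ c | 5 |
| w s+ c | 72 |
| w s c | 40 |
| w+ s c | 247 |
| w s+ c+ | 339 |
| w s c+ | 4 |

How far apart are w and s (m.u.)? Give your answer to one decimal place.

11.0 m.u.

The two most frequent reciprocal classes, w+ s c and w s+ c+, are the parental types, so the F1 was w+ s c / w s+ c+.
The two rarest classes, w+ s+ c and w s c+, are the double crossovers. Comparing them with the parentals, only the s allele has switched, so s is the middle locus and the order is w – s – c.
Crossovers in the w–s interval produce the single-crossover classes w s c and w+ s+ c+ (40 + 39 = 79) plus the double crossovers (9).
RF(w–s) = (79 + 9) / 800 = 88/800 = 0.1100 → 11.0 m.u.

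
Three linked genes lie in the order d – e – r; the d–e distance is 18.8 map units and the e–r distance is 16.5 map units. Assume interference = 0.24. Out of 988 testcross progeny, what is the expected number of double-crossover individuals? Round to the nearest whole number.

23

Map distances give recombination frequencies of 0.188 and 0.165 for the two intervals.
With interference 0.24 (so coincidence = 0.76), expected double-crossover frequency = 0.188 × 0.165 × 0.76 = 0.02358.
Expected number = 0.02358 × 988 = 23.29 ≈ 23.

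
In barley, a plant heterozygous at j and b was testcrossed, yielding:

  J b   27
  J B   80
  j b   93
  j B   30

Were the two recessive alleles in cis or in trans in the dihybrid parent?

cis

The two most frequent classes are J B (80) and j b (93); these are the parental (non-recombinant) types.
So the F1 carried J B on one chromosome and j b on the other — the recessive alleles are on the same chromosome (cis / coupling).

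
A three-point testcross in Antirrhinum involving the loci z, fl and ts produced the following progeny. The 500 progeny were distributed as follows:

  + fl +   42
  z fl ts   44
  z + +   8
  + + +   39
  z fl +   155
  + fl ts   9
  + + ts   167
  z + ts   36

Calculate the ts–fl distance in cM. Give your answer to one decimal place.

The two most frequent reciprocal classes, + + ts and z fl +, are the parental types, so the F1 was + + ts / z fl +.
The two rarest classes, + fl ts and z + +, are the double crossovers. Comparing them with the parentals, only the fl allele has switched, so fl is the middle locus and the order is z – fl – ts.
Crossovers in the fl–ts interval produce the single-crossover classes + + + and z fl ts (39 + 44 = 83) plus the double crossovers (17).
RF(fl–ts) = (83 + 17) / 500 = 100/500 = 0.2000 → 20.0 cM.

20.0 cM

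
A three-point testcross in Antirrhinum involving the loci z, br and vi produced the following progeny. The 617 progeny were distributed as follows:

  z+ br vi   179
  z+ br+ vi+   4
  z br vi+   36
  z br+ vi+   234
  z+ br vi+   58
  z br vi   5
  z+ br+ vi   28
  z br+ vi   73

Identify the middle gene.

The two most frequent reciprocal classes, z br+ vi+ and z+ br vi, are the parental types, so the F1 was z br+ vi+ / z+ br vi.
The two rarest classes, z+ br+ vi+ and z br vi, are the double crossovers. Comparing them with the parentals, only the z allele has switched, so z is the middle locus and the order is br – z – vi.

z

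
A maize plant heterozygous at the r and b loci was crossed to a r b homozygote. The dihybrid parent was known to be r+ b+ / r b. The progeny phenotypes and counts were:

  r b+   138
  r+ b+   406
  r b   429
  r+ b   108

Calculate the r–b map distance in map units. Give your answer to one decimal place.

The recombinant classes are r+ b and r b+: 108 + 138 = 246.
Recombination frequency = 246/1081 = 0.2276 ≈ 22.8%, i.e. 22.8 map units.

22.8 map units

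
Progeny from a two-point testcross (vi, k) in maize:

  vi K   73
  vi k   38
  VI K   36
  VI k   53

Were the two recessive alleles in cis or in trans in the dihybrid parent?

The two most frequent classes are VI k (53) and vi K (73); these are the parental (non-recombinant) types.
So the F1 carried VI k on one chromosome and vi K on the other — the recessive alleles are on opposite chromosomes (trans / repulsion).

trans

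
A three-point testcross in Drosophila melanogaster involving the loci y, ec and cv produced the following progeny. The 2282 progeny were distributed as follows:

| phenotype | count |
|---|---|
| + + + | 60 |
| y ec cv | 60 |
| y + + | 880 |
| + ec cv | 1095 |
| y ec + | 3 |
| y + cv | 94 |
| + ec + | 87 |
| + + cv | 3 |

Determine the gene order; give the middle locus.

The two most frequent reciprocal classes, y + + and + ec cv, are the parental types, so the F1 was y + + / + ec cv.
The two rarest classes, y ec + and + + cv, are the double crossovers. Comparing them with the parentals, only the ec allele has switched, so ec is the middle locus and the order is cv – ec – y.

ec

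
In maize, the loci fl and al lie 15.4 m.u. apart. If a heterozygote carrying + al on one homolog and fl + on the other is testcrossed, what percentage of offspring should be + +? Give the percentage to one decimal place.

7.7%

A map distance of 15.4 m.u. corresponds to a recombination frequency of 0.154.
The F1 is + al / fl +, so + + is a recombinant gamete class with expected frequency r/2 = 0.154/2 = 0.0770.
That is 0.0770 = 7.7% of the progeny.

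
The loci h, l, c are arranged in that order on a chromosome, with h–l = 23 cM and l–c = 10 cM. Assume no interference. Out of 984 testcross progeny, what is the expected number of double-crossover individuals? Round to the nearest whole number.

Map distances give recombination frequencies of 0.230 and 0.100 for the two intervals.
With no interference, expected double-crossover frequency = 0.230 × 0.100 = 0.02300.
Expected number = 0.02300 × 984 = 22.63 ≈ 23.

23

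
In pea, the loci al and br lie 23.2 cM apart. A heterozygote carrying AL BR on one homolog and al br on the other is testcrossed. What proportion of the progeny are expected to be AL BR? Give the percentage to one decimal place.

A map distance of 23.2 cM corresponds to a recombination frequency of 0.232.
The F1 is AL BR / al br, so AL BR is a parental gamete class with expected frequency (1 − r)/2 = 0.768/2 = 0.3840.
That is 0.3840 = 38.4% of the progeny.

38.4%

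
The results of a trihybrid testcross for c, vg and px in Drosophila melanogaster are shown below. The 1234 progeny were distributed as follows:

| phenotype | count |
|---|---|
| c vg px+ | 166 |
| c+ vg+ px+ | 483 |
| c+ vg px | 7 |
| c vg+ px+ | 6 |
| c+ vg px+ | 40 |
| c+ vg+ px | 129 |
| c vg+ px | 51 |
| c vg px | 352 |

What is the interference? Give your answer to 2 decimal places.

The two most frequent reciprocal classes, c vg px and c+ vg+ px+, are the parental types, so the F1 was c vg px / c+ vg+ px+.
The two rarest classes, c+ vg px and c vg+ px+, are the double crossovers. Comparing them with the parentals, only the c allele has switched, so c is the middle locus and the order is px – c – vg.
px–c: (295 + 13)/1234 = 0.2496; c–vg: (91 + 13)/1234 = 0.0843.
Expected DCO frequency = 0.2496 × 0.0843 ≈ 0.02104; observed = 13/1234 ≈ 0.01053.
Coefficient of coincidence = 0.01053/0.02104 ≈ 0.50; interference = 1 − 0.50 = 0.50.

0.50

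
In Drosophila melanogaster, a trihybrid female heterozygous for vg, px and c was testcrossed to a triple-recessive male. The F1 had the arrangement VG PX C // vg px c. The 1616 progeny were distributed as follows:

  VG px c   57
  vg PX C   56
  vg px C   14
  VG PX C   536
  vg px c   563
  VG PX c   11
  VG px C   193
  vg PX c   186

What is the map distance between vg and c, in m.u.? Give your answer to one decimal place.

8.5 m.u.

The two rarest classes, VG PX c and vg px C, are the double crossovers. Comparing them with the parentals, only the c allele has switched, so c is the middle locus and the order is vg – c – px.
Crossovers in the vg–c interval produce the single-crossover classes vg PX C and VG px c (56 + 57 = 113) plus the double crossovers (25).
RF(vg–c) = (113 + 25) / 1616 = 138/1616 = 0.0854 → 8.5 m.u.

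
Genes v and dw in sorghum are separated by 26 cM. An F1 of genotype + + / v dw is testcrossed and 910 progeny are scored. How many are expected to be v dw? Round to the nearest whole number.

A map distance of 26 cM corresponds to a recombination frequency of 0.260.
The F1 is + + / v dw, so v dw is a parental gamete class with expected frequency (1 − r)/2 = 0.740/2 = 0.3700.
Expected number = 0.3700 × 910 = 336.70 ≈ 337.

337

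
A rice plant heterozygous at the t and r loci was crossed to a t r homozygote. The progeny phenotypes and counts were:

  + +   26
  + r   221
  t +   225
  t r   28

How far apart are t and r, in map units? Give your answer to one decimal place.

The two most frequent classes, + r (221) and t + (225), are the parental types, so the F1 was + r / t +.
The recombinant classes are + + and t r: 26 + 28 = 54.
Recombination frequency = 54/500 = 0.1080 ≈ 10.8%, i.e. 10.8 map units.

10.8 map units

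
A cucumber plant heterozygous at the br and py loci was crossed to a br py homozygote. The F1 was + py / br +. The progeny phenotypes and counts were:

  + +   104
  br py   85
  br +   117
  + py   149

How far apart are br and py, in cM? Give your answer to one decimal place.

The recombinant classes are + + and br py: 104 + 85 = 189.
Recombination frequency = 189/455 = 0.4154 ≈ 41.5%, i.e. 41.5 cM.

41.5 cM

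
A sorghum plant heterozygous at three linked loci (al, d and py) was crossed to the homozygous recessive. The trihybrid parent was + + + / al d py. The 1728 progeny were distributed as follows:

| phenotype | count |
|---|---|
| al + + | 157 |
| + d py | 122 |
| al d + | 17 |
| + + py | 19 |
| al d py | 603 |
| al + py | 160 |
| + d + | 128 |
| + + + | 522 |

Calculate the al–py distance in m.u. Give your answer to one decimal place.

18.2 m.u.

The two rarest classes, + + py and al d +, are the double crossovers. Comparing them with the parentals, only the py allele has switched, so py is the middle locus and the order is al – py – d.
Crossovers in the al–py interval produce the single-crossover classes al + + and + d py (157 + 122 = 279) plus the double crossovers (36).
RF(al–py) = (279 + 36) / 1728 = 315/1728 = 0.1823 → 18.2 m.u.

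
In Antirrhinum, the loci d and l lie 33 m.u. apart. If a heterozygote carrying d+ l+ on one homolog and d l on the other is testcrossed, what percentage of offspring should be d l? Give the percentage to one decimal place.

A map distance of 33 m.u. corresponds to a recombination frequency of 0.330.
The F1 is d+ l+ / d l, so d l is a parental gamete class with expected frequency (1 − r)/2 = 0.670/2 = 0.3350.
That is 0.3350 = 33.5% of the progeny.

33.5%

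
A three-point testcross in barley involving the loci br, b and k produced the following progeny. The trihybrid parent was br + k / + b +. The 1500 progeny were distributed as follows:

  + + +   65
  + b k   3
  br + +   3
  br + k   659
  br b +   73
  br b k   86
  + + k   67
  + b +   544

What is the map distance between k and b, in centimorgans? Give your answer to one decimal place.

The two rarest classes, br + + and + b k, are the double crossovers. Comparing them with the parentals, only the k allele has switched, so k is the middle locus and the order is b – k – br.
Crossovers in the b–k interval produce the single-crossover classes br b k and + + + (86 + 65 = 151) plus the double crossovers (6).
RF(b–k) = (151 + 6) / 1500 = 157/1500 = 0.1047 → 10.5 centimorgans.

10.5 centimorgans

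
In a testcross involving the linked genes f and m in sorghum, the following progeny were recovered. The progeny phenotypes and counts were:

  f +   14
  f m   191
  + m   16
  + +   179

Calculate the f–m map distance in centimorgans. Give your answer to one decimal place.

7.5 centimorgans

The two most frequent classes, + + (179) and f m (191), are the parental types, so the F1 was + + / f m.
The recombinant classes are + m and f +: 16 + 14 = 30.
Recombination frequency = 30/400 = 0.0750 ≈ 7.5%, i.e. 7.5 centimorgans.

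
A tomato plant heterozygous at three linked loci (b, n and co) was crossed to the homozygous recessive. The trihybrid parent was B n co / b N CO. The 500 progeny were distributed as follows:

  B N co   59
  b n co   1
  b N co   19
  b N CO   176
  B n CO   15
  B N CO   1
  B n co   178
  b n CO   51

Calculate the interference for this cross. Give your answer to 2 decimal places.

0.75

The two rarest classes, b n co and B N CO, are the double crossovers. Comparing them with the parentals, only the b allele has switched, so b is the middle locus and the order is co – b – n.
co–b: (34 + 2)/500 = 0.0720; b–n: (110 + 2)/500 = 0.2240.
Expected DCO frequency = 0.0720 × 0.2240 ≈ 0.01613; observed = 2/500 ≈ 0.00400.
Coefficient of coincidence = 0.00400/0.01613 ≈ 0.25; interference = 1 − 0.25 = 0.75.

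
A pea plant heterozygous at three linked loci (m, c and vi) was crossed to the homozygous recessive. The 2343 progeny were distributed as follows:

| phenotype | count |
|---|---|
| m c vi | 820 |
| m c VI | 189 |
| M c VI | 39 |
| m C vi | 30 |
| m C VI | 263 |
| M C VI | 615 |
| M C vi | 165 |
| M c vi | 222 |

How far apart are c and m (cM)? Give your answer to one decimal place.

The two most frequent reciprocal classes, m c vi and M C VI, are the parental types, so the F1 was m c vi / M C VI.
The two rarest classes, m C vi and M c VI, are the double crossovers. Comparing them with the parentals, only the c allele has switched, so c is the middle locus and the order is vi – c – m.
Crossovers in the c–m interval produce the single-crossover classes M c vi and m C VI (222 + 263 = 485) plus the double crossovers (69).
RF(c–m) = (485 + 69) / 2343 = 554/2343 = 0.2364 → 23.6 cM.

23.6 cM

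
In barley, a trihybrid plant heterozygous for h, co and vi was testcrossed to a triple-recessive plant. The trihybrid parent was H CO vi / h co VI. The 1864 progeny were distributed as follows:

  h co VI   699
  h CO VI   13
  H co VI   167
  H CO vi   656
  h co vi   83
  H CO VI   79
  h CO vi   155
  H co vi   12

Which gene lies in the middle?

co

The two rarest classes, H co vi and h CO VI, are the double crossovers. Comparing them with the parentals, only the co allele has switched, so co is the middle locus and the order is h – co – vi.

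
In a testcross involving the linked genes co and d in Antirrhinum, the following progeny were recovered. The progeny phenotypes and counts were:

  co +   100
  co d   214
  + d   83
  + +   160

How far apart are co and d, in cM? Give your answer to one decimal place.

The two most frequent classes, + + (160) and co d (214), are the parental types, so the F1 was + + / co d.
The recombinant classes are + d and co +: 83 + 100 = 183.
Recombination frequency = 183/557 = 0.3285 ≈ 32.9%, i.e. 32.9 cM.

32.9 cM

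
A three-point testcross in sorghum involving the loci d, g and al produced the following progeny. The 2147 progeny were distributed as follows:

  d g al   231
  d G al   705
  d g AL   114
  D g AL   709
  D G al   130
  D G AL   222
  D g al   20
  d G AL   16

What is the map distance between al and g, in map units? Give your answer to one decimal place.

22.8 map units

The two most frequent reciprocal classes, D g AL and d G al, are the parental types, so the F1 was D g AL / d G al.
The two rarest classes, D g al and d G AL, are the double crossovers. Comparing them with the parentals, only the al allele has switched, so al is the middle locus and the order is d – al – g.
Crossovers in the al–g interval produce the single-crossover classes D G AL and d g al (222 + 231 = 453) plus the double crossovers (36).
RF(al–g) = (453 + 36) / 2147 = 489/2147 = 0.2278 → 22.8 map units.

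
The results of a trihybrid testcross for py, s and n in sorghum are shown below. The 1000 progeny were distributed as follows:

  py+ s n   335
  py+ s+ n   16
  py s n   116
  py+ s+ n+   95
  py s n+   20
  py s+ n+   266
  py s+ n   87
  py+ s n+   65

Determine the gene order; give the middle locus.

s

The two most frequent reciprocal classes, py s+ n+ and py+ s n, are the parental types, so the F1 was py s+ n+ / py+ s n.
The two rarest classes, py s n+ and py+ s+ n, are the double crossovers. Comparing them with the parentals, only the s allele has switched, so s is the middle locus and the order is py – s – n.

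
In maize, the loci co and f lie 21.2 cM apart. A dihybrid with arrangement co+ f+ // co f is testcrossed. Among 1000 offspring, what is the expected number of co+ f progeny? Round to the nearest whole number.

A map distance of 21.2 cM corresponds to a recombination frequency of 0.212.
The F1 is co+ f+ / co f, so co+ f is a recombinant gamete class with expected frequency r/2 = 0.212/2 = 0.1060.
Expected number = 0.1060 × 1000 = 106.00 ≈ 106.

106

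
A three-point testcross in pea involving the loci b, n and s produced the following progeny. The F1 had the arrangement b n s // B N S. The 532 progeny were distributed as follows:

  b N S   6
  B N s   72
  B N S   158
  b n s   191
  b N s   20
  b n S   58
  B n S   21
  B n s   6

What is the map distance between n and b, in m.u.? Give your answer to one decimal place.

The two rarest classes, B n s and b N S, are the double crossovers. Comparing them with the parentals, only the b allele has switched, so b is the middle locus and the order is s – b – n.
Crossovers in the b–n interval produce the single-crossover classes b N s and B n S (20 + 21 = 41) plus the double crossovers (12).
RF(b–n) = (41 + 12) / 532 = 53/532 = 0.0996 → 10.0 m.u.

10.0 m.u.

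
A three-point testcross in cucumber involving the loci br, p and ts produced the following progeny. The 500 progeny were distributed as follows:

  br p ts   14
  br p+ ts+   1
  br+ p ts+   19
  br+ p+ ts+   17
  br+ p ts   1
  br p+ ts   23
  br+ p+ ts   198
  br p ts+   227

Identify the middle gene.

p

The two most frequent reciprocal classes, br+ p+ ts and br p ts+, are the parental types, so the F1 was br+ p+ ts / br p ts+.
The two rarest classes, br+ p ts and br p+ ts+, are the double crossovers. Comparing them with the parentals, only the p allele has switched, so p is the middle locus and the order is ts – p – br.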